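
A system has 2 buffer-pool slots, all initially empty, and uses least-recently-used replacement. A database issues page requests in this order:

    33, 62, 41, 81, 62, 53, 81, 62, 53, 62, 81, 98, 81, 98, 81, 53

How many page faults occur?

12

33: miss, frames (33)
62: miss, frames (33 62)
41: miss, evict 33, frames (62 41)
81: miss, evict 62, frames (41 81)
62: miss, evict 41, frames (81 62)
53: miss, evict 81, frames (62 53)
81: miss, evict 62, frames (53 81)
62: miss, evict 53, frames (81 62)
53: miss, evict 81, frames (62 53)
62: hit
81: miss, evict 53, frames (62 81)
98: miss, evict 62, frames (81 98)
81: hit
98: hit
81: hit
53: miss, evict 98, frames (81 53)
Page faults: 12.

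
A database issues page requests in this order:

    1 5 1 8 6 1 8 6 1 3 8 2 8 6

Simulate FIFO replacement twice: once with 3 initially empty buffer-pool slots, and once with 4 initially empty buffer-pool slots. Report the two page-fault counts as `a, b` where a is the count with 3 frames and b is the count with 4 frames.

9, 6

3 frames: F F . F F F . . . F F F . F → 9 faults.
4 frames: F F . F F . . . . F . F . . → 6 faults.
6 < 9: adding a frame reduced faults, as is typical.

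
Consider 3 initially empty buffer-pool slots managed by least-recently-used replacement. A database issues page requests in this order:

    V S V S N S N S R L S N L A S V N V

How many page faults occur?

10

V: fault, frames [V]
S: fault, frames [V, S]
V: hit
S: hit
N: fault, frames [V, S, N]
S: hit
N: hit
S: hit
R: fault, evict V, frames [N, S, R]
L: fault, evict N, frames [S, R, L]
S: hit
N: fault, evict R, frames [L, S, N]
L: hit
A: fault, evict S, frames [N, L, A]
S: fault, evict N, frames [L, A, S]
V: fault, evict L, frames [A, S, V]
N: fault, evict A, frames [S, V, N]
V: hit
Page faults: 10.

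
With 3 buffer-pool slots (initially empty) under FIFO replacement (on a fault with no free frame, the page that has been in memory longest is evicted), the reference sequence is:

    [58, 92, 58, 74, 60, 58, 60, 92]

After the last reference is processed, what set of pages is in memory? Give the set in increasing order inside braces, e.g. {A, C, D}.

58 -> miss, frames [58]
92 -> miss, frames [58, 92]
58 -> hit
74 -> miss, frames [58, 92, 74]
60 -> miss, evict 58, frames [92, 74, 60]
58 -> miss, evict 92, frames [74, 60, 58]
60 -> hit
92 -> miss, evict 74, frames [60, 58, 92]

{58, 60, 92}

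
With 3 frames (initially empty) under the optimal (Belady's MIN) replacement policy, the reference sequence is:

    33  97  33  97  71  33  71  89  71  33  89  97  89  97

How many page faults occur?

5

33: fault, frames [33]
97: fault, frames [33, 97]
33: hit
97: hit
71: fault, frames [33, 97, 71]
33: hit
71: hit
89: fault, evict 97, frames [33, 71, 89]
71: hit
33: hit
89: hit
97: fault, evict 71, frames [33, 89, 97]
89: hit
97: hit
Page faults: 5.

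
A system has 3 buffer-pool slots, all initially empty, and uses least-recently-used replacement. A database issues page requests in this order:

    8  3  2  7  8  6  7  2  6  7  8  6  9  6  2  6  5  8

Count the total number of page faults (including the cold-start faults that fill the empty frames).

12

8 -> miss, frames {8}
3 -> miss, frames {8,3}
2 -> miss, frames {8,3,2}
7 -> miss, evict 8, frames {3,2,7}
8 -> miss, evict 3, frames {2,7,8}
6 -> miss, evict 2, frames {7,8,6}
7 -> hit
2 -> miss, evict 8, frames {6,7,2}
6 -> hit
7 -> hit
8 -> miss, evict 2, frames {6,7,8}
6 -> hit
9 -> miss, evict 7, frames {8,6,9}
6 -> hit
2 -> miss, evict 8, frames {9,6,2}
6 -> hit
5 -> miss, evict 9, frames {2,6,5}
8 -> miss, evict 2, frames {6,5,8}
Page faults: 12.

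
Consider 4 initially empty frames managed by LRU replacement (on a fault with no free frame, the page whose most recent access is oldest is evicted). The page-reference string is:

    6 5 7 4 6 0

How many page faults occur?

6 → miss, frames [6]
5 → miss, frames [6, 5]
7 → miss, frames [6, 5, 7]
4 → miss, frames [6, 5, 7, 4]
6 → hit
0 → miss, evict 5, frames [7, 4, 6, 0]
Page faults: 5.

5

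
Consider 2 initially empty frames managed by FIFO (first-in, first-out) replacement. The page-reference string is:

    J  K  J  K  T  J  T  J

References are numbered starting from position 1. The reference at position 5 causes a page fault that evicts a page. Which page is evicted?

J

pos 1: J → miss, frames (J)
pos 2: K → miss, frames (J K)
pos 3: J → hit
pos 4: K → hit
pos 5: T → miss, evict J, frames (K T)
At position 5, page J is evicted.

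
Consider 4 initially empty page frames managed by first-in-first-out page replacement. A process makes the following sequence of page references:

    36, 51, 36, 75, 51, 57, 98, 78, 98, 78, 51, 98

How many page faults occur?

36 -> fault, frames (36)
51 -> fault, frames (36 51)
36 -> hit
75 -> fault, frames (36 51 75)
51 -> hit
57 -> fault, frames (36 51 75 57)
98 -> fault, evict 36, frames (51 75 57 98)
78 -> fault, evict 51, frames (75 57 98 78)
98 -> hit
78 -> hit
51 -> fault, evict 75, frames (57 98 78 51)
98 -> hit
Page faults: 7.

7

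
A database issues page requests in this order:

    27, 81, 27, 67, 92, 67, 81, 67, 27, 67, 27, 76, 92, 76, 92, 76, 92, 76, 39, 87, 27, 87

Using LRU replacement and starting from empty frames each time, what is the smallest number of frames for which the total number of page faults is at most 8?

5

f=1: 22 faults
f=2: 11 faults
f=3: 11 faults
f=4: 9 faults
f=5: 7 faults
f=6: 7 faults
f=7: 7 faults
Smallest f with faults ≤ 8 is 5.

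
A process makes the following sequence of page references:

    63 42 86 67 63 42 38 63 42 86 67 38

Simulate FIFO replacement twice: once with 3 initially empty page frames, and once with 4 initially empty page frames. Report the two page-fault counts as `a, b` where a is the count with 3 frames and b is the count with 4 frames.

3 frames: F F F F F F F . . F F . → 9 faults.
4 frames: F F F F . . F F F F F F → 10 faults.
10 > 9: adding a frame increased faults — Belady's anomaly.

9, 10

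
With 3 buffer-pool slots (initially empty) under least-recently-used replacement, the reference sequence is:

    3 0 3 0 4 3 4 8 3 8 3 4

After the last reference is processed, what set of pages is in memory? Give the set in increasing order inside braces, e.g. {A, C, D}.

3: miss, frames [3]
0: miss, frames [3, 0]
3: hit
0: hit
4: miss, frames [3, 0, 4]
3: hit
4: hit
8: miss, evict 0, frames [3, 4, 8]
3: hit
8: hit
3: hit
4: hit

{3, 4, 8}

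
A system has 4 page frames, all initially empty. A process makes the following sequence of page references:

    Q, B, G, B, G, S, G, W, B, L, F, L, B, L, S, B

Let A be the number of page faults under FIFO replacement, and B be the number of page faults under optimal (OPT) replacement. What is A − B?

Under FIFO: F F F . . F . F . F F . F . F . → 9 faults.
Under OPT: F F F . . F . F . F F . . . . . → 7 faults.
A − B = 9 − 7 = 2.

2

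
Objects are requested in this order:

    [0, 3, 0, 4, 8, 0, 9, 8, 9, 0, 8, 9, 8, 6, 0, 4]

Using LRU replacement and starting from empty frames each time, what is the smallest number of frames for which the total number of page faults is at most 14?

f=1: 16 faults
f=2: 13 faults
f=3: 8 faults
f=4: 7 faults
f=5: 6 faults
f=6: 6 faults
Smallest f with faults ≤ 14 is 2.

2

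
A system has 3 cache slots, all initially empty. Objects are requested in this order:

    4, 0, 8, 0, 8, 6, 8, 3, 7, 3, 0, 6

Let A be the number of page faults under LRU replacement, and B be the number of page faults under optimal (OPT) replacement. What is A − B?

Under LRU: F F F . . F . F F . F F → 8 faults.
Under OPT: F F F . . F . F F . . F → 7 faults.
A − B = 8 − 7 = 1.

1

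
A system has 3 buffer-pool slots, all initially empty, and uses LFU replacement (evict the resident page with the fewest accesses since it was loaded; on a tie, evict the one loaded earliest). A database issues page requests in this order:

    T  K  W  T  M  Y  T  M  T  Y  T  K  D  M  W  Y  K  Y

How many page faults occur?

10

T → miss, frames (T)
K → miss, frames (T K)
W → miss, frames (T K W)
T → hit
M → miss, evict K, frames (T W M)
Y → miss, evict W, frames (T M Y)
T → hit
M → hit
T → hit
Y → hit
T → hit
K → miss, evict M, frames (T Y K)
D → miss, evict K, frames (T Y D)
M → miss, evict D, frames (T Y M)
W → miss, evict M, frames (T Y W)
Y → hit
K → miss, evict W, frames (T Y K)
Y → hit
Page faults: 10.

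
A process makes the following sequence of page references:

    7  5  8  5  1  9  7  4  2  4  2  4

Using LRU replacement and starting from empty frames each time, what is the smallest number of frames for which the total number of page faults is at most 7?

f=1: 12 faults
f=2: 8 faults
f=3: 8 faults
f=4: 8 faults
f=5: 7 faults
f=6: 7 faults
f=7: 7 faults
Smallest f with faults ≤ 7 is 5.

5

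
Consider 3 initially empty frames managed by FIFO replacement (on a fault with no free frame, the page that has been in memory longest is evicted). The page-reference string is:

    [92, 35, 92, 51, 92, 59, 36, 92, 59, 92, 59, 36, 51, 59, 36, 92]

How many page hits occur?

6

92 → fault, frames {92}
35 → fault, frames {92,35}
92 → hit
51 → fault, frames {92,35,51}
92 → hit
59 → fault, evict 92, frames {35,51,59}
36 → fault, evict 35, frames {51,59,36}
92 → fault, evict 51, frames {59,36,92}
59 → hit
92 → hit
59 → hit
36 → hit
51 → fault, evict 59, frames {36,92,51}
59 → fault, evict 36, frames {92,51,59}
36 → fault, evict 92, frames {51,59,36}
92 → fault, evict 51, frames {59,36,92}
Hits: 6.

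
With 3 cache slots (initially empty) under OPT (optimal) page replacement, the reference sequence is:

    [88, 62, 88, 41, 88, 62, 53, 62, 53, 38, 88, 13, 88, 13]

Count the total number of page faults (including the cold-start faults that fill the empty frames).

6

88 -> miss, frames [88]
62 -> miss, frames [88, 62]
88 -> hit
41 -> miss, frames [88, 62, 41]
88 -> hit
62 -> hit
53 -> miss, evict 41, frames [88, 62, 53]
62 -> hit
53 -> hit
38 -> miss, evict 53, frames [88, 62, 38]
88 -> hit
13 -> miss, evict 38, frames [88, 62, 13]
88 -> hit
13 -> hit
Page faults: 6.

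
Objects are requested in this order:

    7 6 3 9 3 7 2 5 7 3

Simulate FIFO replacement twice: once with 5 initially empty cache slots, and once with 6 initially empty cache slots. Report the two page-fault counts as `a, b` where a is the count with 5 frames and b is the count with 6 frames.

5 frames: F F F F . . F F F . → 7 faults.
6 frames: F F F F . . F F . . → 6 faults.
6 < 7: adding a frame reduced faults, as is typical.

7, 6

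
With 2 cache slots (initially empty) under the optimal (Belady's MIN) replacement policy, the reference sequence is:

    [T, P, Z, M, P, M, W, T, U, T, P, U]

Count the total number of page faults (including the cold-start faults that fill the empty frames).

T → fault, frames [T]
P → fault, frames [T, P]
Z → fault, evict T, frames [P, Z]
M → fault, evict Z, frames [P, M]
P → hit
M → hit
W → fault, evict M, frames [P, W]
T → fault, evict W, frames [P, T]
U → fault, evict P, frames [T, U]
T → hit
P → fault, evict T, frames [U, P]
U → hit
Page faults: 8.

8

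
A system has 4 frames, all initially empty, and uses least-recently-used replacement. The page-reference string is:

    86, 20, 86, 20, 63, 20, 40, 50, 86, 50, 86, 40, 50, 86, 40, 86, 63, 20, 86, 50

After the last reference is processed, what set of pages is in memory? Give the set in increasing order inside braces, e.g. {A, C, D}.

86 → fault, frames (86)
20 → fault, frames (86 20)
86 → hit
20 → hit
63 → fault, frames (86 20 63)
20 → hit
40 → fault, frames (86 63 20 40)
50 → fault, evict 86, frames (63 20 40 50)
86 → fault, evict 63, frames (20 40 50 86)
50 → hit
86 → hit
40 → hit
50 → hit
86 → hit
40 → hit
86 → hit
63 → fault, evict 20, frames (50 40 86 63)
20 → fault, evict 50, frames (40 86 63 20)
86 → hit
50 → fault, evict 40, frames (63 20 86 50)

{20, 50, 63, 86}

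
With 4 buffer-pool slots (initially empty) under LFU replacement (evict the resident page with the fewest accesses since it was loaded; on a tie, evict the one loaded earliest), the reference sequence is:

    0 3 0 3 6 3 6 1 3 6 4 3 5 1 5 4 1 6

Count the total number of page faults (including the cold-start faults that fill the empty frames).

10

0 → fault, frames [0]
3 → fault, frames [0, 3]
0 → hit
3 → hit
6 → fault, frames [0, 3, 6]
3 → hit
6 → hit
1 → fault, frames [0, 3, 6, 1]
3 → hit
6 → hit
4 → fault, evict 1, frames [0, 3, 6, 4]
3 → hit
5 → fault, evict 4, frames [0, 3, 6, 5]
1 → fault, evict 5, frames [0, 3, 6, 1]
5 → fault, evict 1, frames [0, 3, 6, 5]
4 → fault, evict 5, frames [0, 3, 6, 4]
1 → fault, evict 4, frames [0, 3, 6, 1]
6 → hit
Page faults: 10.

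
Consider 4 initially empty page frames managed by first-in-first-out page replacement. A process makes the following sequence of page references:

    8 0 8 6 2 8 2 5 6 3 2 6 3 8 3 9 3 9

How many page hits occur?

10

8 → miss, frames (8)
0 → miss, frames (8 0)
8 → hit
6 → miss, frames (8 0 6)
2 → miss, frames (8 0 6 2)
8 → hit
2 → hit
5 → miss, evict 8, frames (0 6 2 5)
6 → hit
3 → miss, evict 0, frames (6 2 5 3)
2 → hit
6 → hit
3 → hit
8 → miss, evict 6, frames (2 5 3 8)
3 → hit
9 → miss, evict 2, frames (5 3 8 9)
3 → hit
9 → hit
Hits: 10.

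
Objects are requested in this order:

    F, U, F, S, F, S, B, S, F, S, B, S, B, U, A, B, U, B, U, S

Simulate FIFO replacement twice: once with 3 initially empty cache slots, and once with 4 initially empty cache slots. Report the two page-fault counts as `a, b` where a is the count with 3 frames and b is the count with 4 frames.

9, 5

3 frames: F F . F . . F . F . . . . F F F . . . F → 9 faults.
4 frames: F F . F . . F . . . . . . . F . . . . . → 5 faults.
5 < 9: adding a frame reduced faults, as is typical.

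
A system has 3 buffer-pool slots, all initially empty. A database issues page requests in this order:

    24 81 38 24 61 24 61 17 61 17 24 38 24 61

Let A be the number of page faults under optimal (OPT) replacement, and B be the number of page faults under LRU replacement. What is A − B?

-1

Under OPT: F F F . F . . F . . . F . . → 6 faults.
Under LRU: F F F . F . . F . . . F . F → 7 faults.
A − B = 6 − 7 = -1.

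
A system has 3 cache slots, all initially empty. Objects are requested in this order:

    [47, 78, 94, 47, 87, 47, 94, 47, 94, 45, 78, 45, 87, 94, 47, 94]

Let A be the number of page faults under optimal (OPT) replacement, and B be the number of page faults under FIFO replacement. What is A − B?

Under OPT: F F F . F . . . . F F . . F F . → 8 faults.
Under FIFO: F F F . F F . . . F F . F F F . → 10 faults.
A − B = 8 − 10 = -2.

-2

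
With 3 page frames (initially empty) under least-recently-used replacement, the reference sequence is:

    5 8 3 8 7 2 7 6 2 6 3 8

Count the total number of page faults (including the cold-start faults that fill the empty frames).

5 -> miss, frames [5]
8 -> miss, frames [5, 8]
3 -> miss, frames [5, 8, 3]
8 -> hit
7 -> miss, evict 5, frames [3, 8, 7]
2 -> miss, evict 3, frames [8, 7, 2]
7 -> hit
6 -> miss, evict 8, frames [2, 7, 6]
2 -> hit
6 -> hit
3 -> miss, evict 7, frames [2, 6, 3]
8 -> miss, evict 2, frames [6, 3, 8]
Page faults: 8.

8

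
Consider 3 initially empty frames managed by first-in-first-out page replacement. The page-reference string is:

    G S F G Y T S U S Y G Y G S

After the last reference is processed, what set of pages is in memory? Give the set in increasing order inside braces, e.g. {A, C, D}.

{G, S, Y}

G → miss, frames {G}
S → miss, frames {G,S}
F → miss, frames {G,S,F}
G → hit
Y → miss, evict G, frames {S,F,Y}
T → miss, evict S, frames {F,Y,T}
S → miss, evict F, frames {Y,T,S}
U → miss, evict Y, frames {T,S,U}
S → hit
Y → miss, evict T, frames {S,U,Y}
G → miss, evict S, frames {U,Y,G}
Y → hit
G → hit
S → miss, evict U, frames {Y,G,S}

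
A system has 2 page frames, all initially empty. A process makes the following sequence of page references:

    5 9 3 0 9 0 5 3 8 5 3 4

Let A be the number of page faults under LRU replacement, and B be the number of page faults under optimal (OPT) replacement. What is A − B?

Under LRU: F F F F F . F F F F F F → 11 faults.
Under OPT: F F F F . . F F F . F F → 9 faults.
A − B = 11 − 9 = 2.

2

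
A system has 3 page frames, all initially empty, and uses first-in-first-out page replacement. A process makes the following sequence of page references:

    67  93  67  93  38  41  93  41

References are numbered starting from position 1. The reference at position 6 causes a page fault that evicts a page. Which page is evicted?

67

pos 1: 67: fault, frames {67}
pos 2: 93: fault, frames {67,93}
pos 3: 67: hit
pos 4: 93: hit
pos 5: 38: fault, frames {67,93,38}
pos 6: 41: fault, evict 67, frames {93,38,41}
At position 6, page 67 is evicted.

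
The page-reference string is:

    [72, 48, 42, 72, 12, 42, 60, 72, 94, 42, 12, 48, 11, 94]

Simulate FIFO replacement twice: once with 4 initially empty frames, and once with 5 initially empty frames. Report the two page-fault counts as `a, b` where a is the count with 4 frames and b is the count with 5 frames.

4 frames: F F F . F . F F F F F F F F → 12 faults.
5 frames: F F F . F . F . F . . . F . → 7 faults.
7 < 12: adding a frame reduced faults, as is typical.

12, 7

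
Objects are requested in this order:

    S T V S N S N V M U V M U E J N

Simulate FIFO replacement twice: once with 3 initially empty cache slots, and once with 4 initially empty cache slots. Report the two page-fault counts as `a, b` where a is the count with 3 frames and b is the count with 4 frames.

11, 9

3 frames: F F F . F F . . F F F . . F F F → 11 faults.
4 frames: F F F . F . . . F F . . . F F F → 9 faults.
9 < 11: adding a frame reduced faults, as is typical.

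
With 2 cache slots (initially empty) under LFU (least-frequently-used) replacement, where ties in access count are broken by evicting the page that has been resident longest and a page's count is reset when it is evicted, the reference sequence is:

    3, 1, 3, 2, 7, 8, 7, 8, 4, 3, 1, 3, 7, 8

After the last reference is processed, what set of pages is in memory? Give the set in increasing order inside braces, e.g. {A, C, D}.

3 → miss, frames {3}
1 → miss, frames {3,1}
3 → hit
2 → miss, evict 1, frames {3,2}
7 → miss, evict 2, frames {3,7}
8 → miss, evict 7, frames {3,8}
7 → miss, evict 8, frames {3,7}
8 → miss, evict 7, frames {3,8}
4 → miss, evict 8, frames {3,4}
3 → hit
1 → miss, evict 4, frames {3,1}
3 → hit
7 → miss, evict 1, frames {3,7}
8 → miss, evict 7, frames {3,8}

{3, 8}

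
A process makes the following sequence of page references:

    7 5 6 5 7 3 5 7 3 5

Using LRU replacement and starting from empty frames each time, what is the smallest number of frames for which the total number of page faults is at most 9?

f=1: 10 faults
f=2: 9 faults
f=3: 4 faults
f=4: 4 faults
Smallest f with faults ≤ 9 is 2.

2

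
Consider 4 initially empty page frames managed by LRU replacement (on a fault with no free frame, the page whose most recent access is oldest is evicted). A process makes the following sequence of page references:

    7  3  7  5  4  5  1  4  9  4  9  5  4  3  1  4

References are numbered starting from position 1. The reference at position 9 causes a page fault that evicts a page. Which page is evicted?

pos 1: 7 -> miss, frames (7)
pos 2: 3 -> miss, frames (7 3)
pos 3: 7 -> hit
pos 4: 5 -> miss, frames (3 7 5)
pos 5: 4 -> miss, frames (3 7 5 4)
pos 6: 5 -> hit
pos 7: 1 -> miss, evict 3, frames (7 4 5 1)
pos 8: 4 -> hit
pos 9: 9 -> miss, evict 7, frames (5 1 4 9)
At position 9, page 7 is evicted.

7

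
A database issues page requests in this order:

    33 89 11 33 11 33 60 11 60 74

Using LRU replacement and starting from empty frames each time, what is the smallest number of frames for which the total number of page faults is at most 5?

3

f=1: 10 faults
f=2: 7 faults
f=3: 5 faults
f=4: 5 faults
f=5: 5 faults
Smallest f with faults ≤ 5 is 3.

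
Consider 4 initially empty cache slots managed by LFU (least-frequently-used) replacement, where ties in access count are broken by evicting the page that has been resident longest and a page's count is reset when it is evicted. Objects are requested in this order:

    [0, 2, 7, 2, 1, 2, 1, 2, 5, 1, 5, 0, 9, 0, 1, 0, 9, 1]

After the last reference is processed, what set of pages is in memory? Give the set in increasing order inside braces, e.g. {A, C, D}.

{0, 1, 2, 9}

0: fault, frames {0}
2: fault, frames {0,2}
7: fault, frames {0,2,7}
2: hit
1: fault, frames {0,2,7,1}
2: hit
1: hit
2: hit
5: fault, evict 0, frames {2,7,1,5}
1: hit
5: hit
0: fault, evict 7, frames {2,1,5,0}
9: fault, evict 0, frames {2,1,5,9}
0: fault, evict 9, frames {2,1,5,0}
1: hit
0: hit
9: fault, evict 5, frames {2,1,0,9}
1: hit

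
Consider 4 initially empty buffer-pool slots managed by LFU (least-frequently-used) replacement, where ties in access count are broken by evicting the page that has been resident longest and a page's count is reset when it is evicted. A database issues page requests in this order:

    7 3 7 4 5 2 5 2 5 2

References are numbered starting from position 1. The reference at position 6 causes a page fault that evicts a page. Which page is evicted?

3

pos 1: 7 → fault, frames [7]
pos 2: 3 → fault, frames [7, 3]
pos 3: 7 → hit
pos 4: 4 → fault, frames [7, 3, 4]
pos 5: 5 → fault, frames [7, 3, 4, 5]
pos 6: 2 → fault, evict 3, frames [7, 4, 5, 2]
At position 6, page 3 is evicted.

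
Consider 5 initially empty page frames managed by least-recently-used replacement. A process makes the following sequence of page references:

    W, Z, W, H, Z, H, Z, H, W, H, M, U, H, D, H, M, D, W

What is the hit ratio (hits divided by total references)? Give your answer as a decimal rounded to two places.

0.67

W -> fault, frames (W)
Z -> fault, frames (W Z)
W -> hit
H -> fault, frames (Z W H)
Z -> hit
H -> hit
Z -> hit
H -> hit
W -> hit
H -> hit
M -> fault, frames (Z W H M)
U -> fault, frames (Z W H M U)
H -> hit
D -> fault, evict Z, frames (W M U H D)
H -> hit
M -> hit
D -> hit
W -> hit
Hits: 12 of 18 references → 12/18 = 0.6667.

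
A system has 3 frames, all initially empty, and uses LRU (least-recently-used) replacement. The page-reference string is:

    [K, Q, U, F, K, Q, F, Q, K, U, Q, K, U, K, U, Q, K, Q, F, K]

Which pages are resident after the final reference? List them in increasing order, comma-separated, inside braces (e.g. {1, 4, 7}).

K -> fault, frames (K)
Q -> fault, frames (K Q)
U -> fault, frames (K Q U)
F -> fault, evict K, frames (Q U F)
K -> fault, evict Q, frames (U F K)
Q -> fault, evict U, frames (F K Q)
F -> hit
Q -> hit
K -> hit
U -> fault, evict F, frames (Q K U)
Q -> hit
K -> hit
U -> hit
K -> hit
U -> hit
Q -> hit
K -> hit
Q -> hit
F -> fault, evict U, frames (K Q F)
K -> hit

{F, K, Q}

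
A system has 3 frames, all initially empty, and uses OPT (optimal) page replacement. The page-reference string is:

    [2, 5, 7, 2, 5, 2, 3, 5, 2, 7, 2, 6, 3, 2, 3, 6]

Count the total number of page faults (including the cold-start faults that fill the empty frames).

6

2 → miss, frames [2]
5 → miss, frames [2, 5]
7 → miss, frames [2, 5, 7]
2 → hit
5 → hit
2 → hit
3 → miss, evict 7, frames [2, 5, 3]
5 → hit
2 → hit
7 → miss, evict 5, frames [2, 3, 7]
2 → hit
6 → miss, evict 7, frames [2, 3, 6]
3 → hit
2 → hit
3 → hit
6 → hit
Page faults: 6.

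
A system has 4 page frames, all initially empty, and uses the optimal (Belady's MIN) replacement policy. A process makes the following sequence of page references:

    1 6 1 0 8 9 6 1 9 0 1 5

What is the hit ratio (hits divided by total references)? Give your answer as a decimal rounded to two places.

1 → miss, frames (1)
6 → miss, frames (1 6)
1 → hit
0 → miss, frames (1 6 0)
8 → miss, frames (1 6 0 8)
9 → miss, evict 8, frames (1 6 0 9)
6 → hit
1 → hit
9 → hit
0 → hit
1 → hit
5 → miss, evict 9, frames (1 6 0 5)
Hits: 6 of 12 references → 6/12 = 0.5000.

0.50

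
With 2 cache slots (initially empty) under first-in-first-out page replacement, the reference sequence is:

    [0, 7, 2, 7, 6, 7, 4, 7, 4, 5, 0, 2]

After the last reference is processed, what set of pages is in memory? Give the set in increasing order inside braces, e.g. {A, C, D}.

0: fault, frames [0]
7: fault, frames [0, 7]
2: fault, evict 0, frames [7, 2]
7: hit
6: fault, evict 7, frames [2, 6]
7: fault, evict 2, frames [6, 7]
4: fault, evict 6, frames [7, 4]
7: hit
4: hit
5: fault, evict 7, frames [4, 5]
0: fault, evict 4, frames [5, 0]
2: fault, evict 5, frames [0, 2]

{0, 2}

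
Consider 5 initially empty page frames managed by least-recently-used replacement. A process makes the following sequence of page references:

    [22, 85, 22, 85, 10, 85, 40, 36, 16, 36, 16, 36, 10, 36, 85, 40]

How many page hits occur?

22 → fault, frames {22}
85 → fault, frames {22,85}
22 → hit
85 → hit
10 → fault, frames {22,85,10}
85 → hit
40 → fault, frames {22,10,85,40}
36 → fault, frames {22,10,85,40,36}
16 → fault, evict 22, frames {10,85,40,36,16}
36 → hit
16 → hit
36 → hit
10 → hit
36 → hit
85 → hit
40 → hit
Hits: 10.

10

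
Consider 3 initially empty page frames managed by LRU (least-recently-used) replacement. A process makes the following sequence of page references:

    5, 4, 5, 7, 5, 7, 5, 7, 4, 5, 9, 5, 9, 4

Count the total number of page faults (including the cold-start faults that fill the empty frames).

4

5 -> fault, frames {5}
4 -> fault, frames {5,4}
5 -> hit
7 -> fault, frames {4,5,7}
5 -> hit
7 -> hit
5 -> hit
7 -> hit
4 -> hit
5 -> hit
9 -> fault, evict 7, frames {4,5,9}
5 -> hit
9 -> hit
4 -> hit
Page faults: 4.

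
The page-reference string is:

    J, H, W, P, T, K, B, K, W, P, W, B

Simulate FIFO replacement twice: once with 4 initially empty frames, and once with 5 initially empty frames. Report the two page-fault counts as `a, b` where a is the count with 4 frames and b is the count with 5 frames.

4 frames: F F F F F F F . F F . . → 9 faults.
5 frames: F F F F F F F . . . . . → 7 faults.
7 < 9: adding a frame reduced faults, as is typical.

9, 7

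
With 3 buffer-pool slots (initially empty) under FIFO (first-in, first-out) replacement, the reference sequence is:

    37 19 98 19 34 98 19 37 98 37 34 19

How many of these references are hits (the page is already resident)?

37 → miss, frames {37}
19 → miss, frames {37,19}
98 → miss, frames {37,19,98}
19 → hit
34 → miss, evict 37, frames {19,98,34}
98 → hit
19 → hit
37 → miss, evict 19, frames {98,34,37}
98 → hit
37 → hit
34 → hit
19 → miss, evict 98, frames {34,37,19}
Hits: 6.

6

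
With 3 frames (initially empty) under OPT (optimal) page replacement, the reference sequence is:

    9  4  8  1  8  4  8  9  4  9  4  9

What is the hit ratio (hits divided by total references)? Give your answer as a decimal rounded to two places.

0.58

9: fault, frames (9)
4: fault, frames (9 4)
8: fault, frames (9 4 8)
1: fault, evict 9, frames (4 8 1)
8: hit
4: hit
8: hit
9: fault, evict 1, frames (4 8 9)
4: hit
9: hit
4: hit
9: hit
Hits: 7 of 12 references → 7/12 = 0.5833.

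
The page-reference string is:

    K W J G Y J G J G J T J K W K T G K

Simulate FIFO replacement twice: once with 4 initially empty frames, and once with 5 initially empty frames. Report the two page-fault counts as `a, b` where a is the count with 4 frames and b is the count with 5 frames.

4 frames: F F F F F . . . . . F . F F . . F . → 9 faults.
5 frames: F F F F F . . . . . F . F F . . . . → 8 faults.
8 < 9: adding a frame reduced faults, as is typical.

9, 8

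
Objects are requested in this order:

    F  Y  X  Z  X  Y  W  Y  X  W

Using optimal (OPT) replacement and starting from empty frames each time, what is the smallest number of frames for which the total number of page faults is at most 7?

2

f=1: 10 faults
f=2: 7 faults
f=3: 5 faults
f=4: 5 faults
f=5: 5 faults
Smallest f with faults ≤ 7 is 2.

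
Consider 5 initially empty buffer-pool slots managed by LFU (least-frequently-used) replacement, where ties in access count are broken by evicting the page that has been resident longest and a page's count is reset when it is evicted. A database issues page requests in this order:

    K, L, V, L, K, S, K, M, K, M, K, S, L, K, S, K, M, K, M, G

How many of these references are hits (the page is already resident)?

14

K → miss, frames {K}
L → miss, frames {K,L}
V → miss, frames {K,L,V}
L → hit
K → hit
S → miss, frames {K,L,V,S}
K → hit
M → miss, frames {K,L,V,S,M}
K → hit
M → hit
K → hit
S → hit
L → hit
K → hit
S → hit
K → hit
M → hit
K → hit
M → hit
G → miss, evict V, frames {K,L,S,M,G}
Hits: 14.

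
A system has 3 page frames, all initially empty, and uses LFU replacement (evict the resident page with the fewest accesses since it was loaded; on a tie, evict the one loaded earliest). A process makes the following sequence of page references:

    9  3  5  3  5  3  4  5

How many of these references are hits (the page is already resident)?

9 → miss, frames (9)
3 → miss, frames (9 3)
5 → miss, frames (9 3 5)
3 → hit
5 → hit
3 → hit
4 → miss, evict 9, frames (3 5 4)
5 → hit
Hits: 4.

4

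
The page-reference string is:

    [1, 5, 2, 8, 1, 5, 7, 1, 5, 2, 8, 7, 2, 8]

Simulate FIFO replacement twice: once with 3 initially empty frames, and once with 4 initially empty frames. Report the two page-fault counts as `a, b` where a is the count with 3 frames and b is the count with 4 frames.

9, 10

3 frames: F F F F F F F . . F F . . . → 9 faults.
4 frames: F F F F . . F F F F F F . . → 10 faults.
10 > 9: adding a frame increased faults — Belady's anomaly.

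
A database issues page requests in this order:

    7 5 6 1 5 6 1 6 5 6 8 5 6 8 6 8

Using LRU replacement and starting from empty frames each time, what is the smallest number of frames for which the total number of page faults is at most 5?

f=1: 16 faults
f=2: 12 faults
f=3: 5 faults
f=4: 5 faults
f=5: 5 faults
Smallest f with faults ≤ 5 is 3.

3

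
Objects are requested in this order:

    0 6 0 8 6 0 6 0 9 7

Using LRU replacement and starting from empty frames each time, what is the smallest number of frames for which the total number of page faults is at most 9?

f=1: 10 faults
f=2: 7 faults
f=3: 5 faults
f=4: 5 faults
f=5: 5 faults
Smallest f with faults ≤ 9 is 2.

2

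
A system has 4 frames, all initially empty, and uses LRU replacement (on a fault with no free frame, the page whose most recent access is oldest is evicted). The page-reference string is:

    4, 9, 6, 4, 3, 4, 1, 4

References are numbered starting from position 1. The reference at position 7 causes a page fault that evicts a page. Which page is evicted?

pos 1: 4: fault, frames [4]
pos 2: 9: fault, frames [4, 9]
pos 3: 6: fault, frames [4, 9, 6]
pos 4: 4: hit
pos 5: 3: fault, frames [9, 6, 4, 3]
pos 6: 4: hit
pos 7: 1: fault, evict 9, frames [6, 3, 4, 1]
At position 7, page 9 is evicted.

9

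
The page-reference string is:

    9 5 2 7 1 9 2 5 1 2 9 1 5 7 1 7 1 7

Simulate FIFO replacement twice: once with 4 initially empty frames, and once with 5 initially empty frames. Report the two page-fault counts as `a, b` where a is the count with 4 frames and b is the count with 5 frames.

10, 5

4 frames: F F F F F F . F . F . . . F F . . . → 10 faults.
5 frames: F F F F F . . . . . . . . . . . . . → 5 faults.
5 < 10: adding a frame reduced faults, as is typical.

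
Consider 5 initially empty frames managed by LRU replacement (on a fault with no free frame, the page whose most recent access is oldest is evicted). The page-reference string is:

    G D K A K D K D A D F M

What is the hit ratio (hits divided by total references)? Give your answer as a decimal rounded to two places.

G → fault, frames (G)
D → fault, frames (G D)
K → fault, frames (G D K)
A → fault, frames (G D K A)
K → hit
D → hit
K → hit
D → hit
A → hit
D → hit
F → fault, frames (G K A D F)
M → fault, evict G, frames (K A D F M)
Hits: 6 of 12 references → 6/12 = 0.5000.

0.50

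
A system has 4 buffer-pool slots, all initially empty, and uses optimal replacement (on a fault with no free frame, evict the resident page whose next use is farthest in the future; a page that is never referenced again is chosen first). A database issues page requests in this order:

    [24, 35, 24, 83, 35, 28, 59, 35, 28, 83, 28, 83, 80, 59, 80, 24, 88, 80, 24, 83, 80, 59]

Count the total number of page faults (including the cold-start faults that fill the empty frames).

24 → miss, frames {24}
35 → miss, frames {24,35}
24 → hit
83 → miss, frames {24,35,83}
35 → hit
28 → miss, frames {24,35,83,28}
59 → miss, evict 24, frames {35,83,28,59}
35 → hit
28 → hit
83 → hit
28 → hit
83 → hit
80 → miss, evict 28, frames {35,83,59,80}
59 → hit
80 → hit
24 → miss, evict 35, frames {83,59,80,24}
88 → miss, evict 59, frames {83,80,24,88}
80 → hit
24 → hit
83 → hit
80 → hit
59 → miss, evict 88, frames {83,80,24,59}
Page faults: 9.

9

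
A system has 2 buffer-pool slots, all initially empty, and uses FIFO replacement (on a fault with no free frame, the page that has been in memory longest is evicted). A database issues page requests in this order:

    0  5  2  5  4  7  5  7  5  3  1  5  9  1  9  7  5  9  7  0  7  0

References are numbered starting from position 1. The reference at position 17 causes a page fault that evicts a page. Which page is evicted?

1

pos 1: 0: miss, frames (0)
pos 2: 5: miss, frames (0 5)
pos 3: 2: miss, evict 0, frames (5 2)
pos 4: 5: hit
pos 5: 4: miss, evict 5, frames (2 4)
pos 6: 7: miss, evict 2, frames (4 7)
pos 7: 5: miss, evict 4, frames (7 5)
pos 8: 7: hit
pos 9: 5: hit
pos 10: 3: miss, evict 7, frames (5 3)
pos 11: 1: miss, evict 5, frames (3 1)
pos 12: 5: miss, evict 3, frames (1 5)
pos 13: 9: miss, evict 1, frames (5 9)
pos 14: 1: miss, evict 5, frames (9 1)
pos 15: 9: hit
pos 16: 7: miss, evict 9, frames (1 7)
pos 17: 5: miss, evict 1, frames (7 5)
At position 17, page 1 is evicted.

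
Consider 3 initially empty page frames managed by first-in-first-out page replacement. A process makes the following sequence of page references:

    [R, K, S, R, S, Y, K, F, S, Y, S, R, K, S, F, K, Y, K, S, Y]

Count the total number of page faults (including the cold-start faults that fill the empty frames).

12

R → miss, frames [R]
K → miss, frames [R, K]
S → miss, frames [R, K, S]
R → hit
S → hit
Y → miss, evict R, frames [K, S, Y]
K → hit
F → miss, evict K, frames [S, Y, F]
S → hit
Y → hit
S → hit
R → miss, evict S, frames [Y, F, R]
K → miss, evict Y, frames [F, R, K]
S → miss, evict F, frames [R, K, S]
F → miss, evict R, frames [K, S, F]
K → hit
Y → miss, evict K, frames [S, F, Y]
K → miss, evict S, frames [F, Y, K]
S → miss, evict F, frames [Y, K, S]
Y → hit
Page faults: 12.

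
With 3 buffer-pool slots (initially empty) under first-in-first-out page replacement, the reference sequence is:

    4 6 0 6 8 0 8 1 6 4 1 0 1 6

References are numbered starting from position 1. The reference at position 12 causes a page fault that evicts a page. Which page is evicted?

pos 1: 4 -> fault, frames {4}
pos 2: 6 -> fault, frames {4,6}
pos 3: 0 -> fault, frames {4,6,0}
pos 4: 6 -> hit
pos 5: 8 -> fault, evict 4, frames {6,0,8}
pos 6: 0 -> hit
pos 7: 8 -> hit
pos 8: 1 -> fault, evict 6, frames {0,8,1}
pos 9: 6 -> fault, evict 0, frames {8,1,6}
pos 10: 4 -> fault, evict 8, frames {1,6,4}
pos 11: 1 -> hit
pos 12: 0 -> fault, evict 1, frames {6,4,0}
At position 12, page 1 is evicted.

1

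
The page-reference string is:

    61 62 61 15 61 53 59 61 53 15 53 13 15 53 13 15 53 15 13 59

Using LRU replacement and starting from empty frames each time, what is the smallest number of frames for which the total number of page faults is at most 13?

3

f=1: 20 faults
f=2: 16 faults
f=3: 8 faults
f=4: 7 faults
f=5: 6 faults
f=6: 6 faults
Smallest f with faults ≤ 13 is 3.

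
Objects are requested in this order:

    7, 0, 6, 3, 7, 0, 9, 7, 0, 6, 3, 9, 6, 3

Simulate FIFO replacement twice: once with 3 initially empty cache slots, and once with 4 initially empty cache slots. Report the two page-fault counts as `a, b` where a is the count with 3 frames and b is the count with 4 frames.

9, 10

3 frames: F F F F F F F . . F F . . . → 9 faults.
4 frames: F F F F . . F F F F F F . . → 10 faults.
10 > 9: adding a frame increased faults — Belady's anomaly.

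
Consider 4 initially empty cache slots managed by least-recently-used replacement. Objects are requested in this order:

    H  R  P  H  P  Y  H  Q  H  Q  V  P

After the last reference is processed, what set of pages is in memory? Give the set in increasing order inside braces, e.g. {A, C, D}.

{H, P, Q, V}

H: miss, frames {H}
R: miss, frames {H,R}
P: miss, frames {H,R,P}
H: hit
P: hit
Y: miss, frames {R,H,P,Y}
H: hit
Q: miss, evict R, frames {P,Y,H,Q}
H: hit
Q: hit
V: miss, evict P, frames {Y,H,Q,V}
P: miss, evict Y, frames {H,Q,V,P}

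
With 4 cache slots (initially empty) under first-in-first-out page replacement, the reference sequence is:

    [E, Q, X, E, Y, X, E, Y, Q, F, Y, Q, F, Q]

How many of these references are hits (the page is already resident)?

E → fault, frames {E}
Q → fault, frames {E,Q}
X → fault, frames {E,Q,X}
E → hit
Y → fault, frames {E,Q,X,Y}
X → hit
E → hit
Y → hit
Q → hit
F → fault, evict E, frames {Q,X,Y,F}
Y → hit
Q → hit
F → hit
Q → hit
Hits: 9.

9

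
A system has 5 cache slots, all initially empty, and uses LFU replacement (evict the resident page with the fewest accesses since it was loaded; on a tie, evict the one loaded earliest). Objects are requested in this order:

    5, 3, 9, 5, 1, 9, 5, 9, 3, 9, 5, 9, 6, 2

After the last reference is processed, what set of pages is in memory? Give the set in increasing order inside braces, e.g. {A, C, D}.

{2, 3, 5, 6, 9}

5: fault, frames (5)
3: fault, frames (5 3)
9: fault, frames (5 3 9)
5: hit
1: fault, frames (5 3 9 1)
9: hit
5: hit
9: hit
3: hit
9: hit
5: hit
9: hit
6: fault, frames (5 3 9 1 6)
2: fault, evict 1, frames (5 3 9 6 2)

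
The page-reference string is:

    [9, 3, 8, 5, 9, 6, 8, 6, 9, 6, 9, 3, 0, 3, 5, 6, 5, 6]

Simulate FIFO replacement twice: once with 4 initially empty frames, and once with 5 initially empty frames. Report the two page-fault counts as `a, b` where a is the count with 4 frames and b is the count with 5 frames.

10, 6

4 frames: F F F F . F . . F . . F F . F F . . → 10 faults.
5 frames: F F F F . F . . . . . . F . . . . . → 6 faults.
6 < 10: adding a frame reduced faults, as is typical.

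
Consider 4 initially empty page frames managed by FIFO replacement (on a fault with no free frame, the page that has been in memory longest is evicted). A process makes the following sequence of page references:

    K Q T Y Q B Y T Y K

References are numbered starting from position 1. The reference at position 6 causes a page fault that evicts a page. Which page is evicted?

pos 1: K -> miss, frames {K}
pos 2: Q -> miss, frames {K,Q}
pos 3: T -> miss, frames {K,Q,T}
pos 4: Y -> miss, frames {K,Q,T,Y}
pos 5: Q -> hit
pos 6: B -> miss, evict K, frames {Q,T,Y,B}
At position 6, page K is evicted.

K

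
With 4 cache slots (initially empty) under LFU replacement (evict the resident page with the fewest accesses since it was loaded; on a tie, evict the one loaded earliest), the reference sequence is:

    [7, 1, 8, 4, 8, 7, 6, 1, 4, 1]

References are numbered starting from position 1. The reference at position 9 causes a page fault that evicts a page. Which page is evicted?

pos 1: 7: miss, frames {7}
pos 2: 1: miss, frames {7,1}
pos 3: 8: miss, frames {7,1,8}
pos 4: 4: miss, frames {7,1,8,4}
pos 5: 8: hit
pos 6: 7: hit
pos 7: 6: miss, evict 1, frames {7,8,4,6}
pos 8: 1: miss, evict 4, frames {7,8,6,1}
pos 9: 4: miss, evict 6, frames {7,8,1,4}
At position 9, page 6 is evicted.

6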